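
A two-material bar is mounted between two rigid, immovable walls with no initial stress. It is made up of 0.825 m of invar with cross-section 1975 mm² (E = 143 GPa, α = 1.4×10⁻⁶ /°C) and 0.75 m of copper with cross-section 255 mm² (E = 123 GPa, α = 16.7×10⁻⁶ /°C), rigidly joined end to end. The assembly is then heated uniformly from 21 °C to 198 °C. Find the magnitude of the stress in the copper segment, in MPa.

σ ≈ 354 MPa (compressive)

With the walls removed the bar would change length by δ_free = Σ αᵢΔT Lᵢ = 1.4×10⁻⁶×177×825 + 16.7×10⁻⁶×177×750 = 2.421 mm.
The walls prevent any net length change, so an axial force P (same in every segment) develops. Compatibility: P · Σ Lᵢ/(AᵢEᵢ) = δ_free.
Σ Lᵢ/(AᵢEᵢ) = 825/(1975×143×10³) + 750/(255×123×10³) = 2.683×10⁻⁵ mm/N.
Hence P = δ_free / Σ(L/AE) = 2.421/2.683×10⁻⁵ = 90.24 kN (compressive).
σ_{copper} = P / A = 90240 / 255 = 353.9 MPa.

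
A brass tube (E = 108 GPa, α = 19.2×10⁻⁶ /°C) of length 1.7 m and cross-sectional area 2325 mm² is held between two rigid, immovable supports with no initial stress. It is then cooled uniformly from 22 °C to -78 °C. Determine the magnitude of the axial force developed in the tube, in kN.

With zero net strain, σ = E·αΔT = 108 GPa × 19.2×10⁻⁶ × 100 = 207.4 MPa.
P = AEαΔT = 2325 × 108×10³ × 19.2×10⁻⁶ × 100 = 482.1 kN (tensile).

P ≈ 482 kN (tensile)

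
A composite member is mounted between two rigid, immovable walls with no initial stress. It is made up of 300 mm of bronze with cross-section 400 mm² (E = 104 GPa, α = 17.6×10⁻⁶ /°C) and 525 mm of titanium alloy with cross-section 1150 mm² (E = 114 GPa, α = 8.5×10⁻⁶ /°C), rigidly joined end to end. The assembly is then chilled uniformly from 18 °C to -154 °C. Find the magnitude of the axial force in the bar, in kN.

P ≈ 149 kN (tensile)

Free thermal contraction of the whole bar: Σ αᵢΔT Lᵢ = 17.6×10⁻⁶×172×300 + 8.5×10⁻⁶×172×525 = 1.676 mm.
The walls prevent any net length change, so an axial force P (same in every segment) develops. Compatibility: P · Σ Lᵢ/(AᵢEᵢ) = δ_free.
Σ Lᵢ/(AᵢEᵢ) = 300/(400×104×10³) + 525/(1150×114×10³) = 1.122×10⁻⁵ mm/N.
Hence P = δ_free / Σ(L/AE) = 1.676/1.122×10⁻⁵ = 149.4 kN (tensile).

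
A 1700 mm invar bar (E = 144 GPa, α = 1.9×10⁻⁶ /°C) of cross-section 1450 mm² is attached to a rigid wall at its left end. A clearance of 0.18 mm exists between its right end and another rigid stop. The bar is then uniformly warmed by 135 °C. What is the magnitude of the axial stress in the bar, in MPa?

σ ≈ 21.7 MPa (compressive)

Unrestrained expansion: δ_free = αΔT L = 1.9×10⁻⁶ × 135 × 1700 = 0.436 mm.
This exceeds the 0.18 mm gap, so the wall pushes back. The portion of expansion that must be recovered elastically is δ_free − gap = 0.436 − 0.18 = 0.256 mm.
Compatibility: PL/(AE) = 0.256 mm, so σ = P/A = E × (0.256/1700) = 21.69 MPa.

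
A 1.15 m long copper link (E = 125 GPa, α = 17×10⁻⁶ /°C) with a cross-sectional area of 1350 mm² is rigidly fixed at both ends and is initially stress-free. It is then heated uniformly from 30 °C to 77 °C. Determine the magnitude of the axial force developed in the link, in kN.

P ≈ 135 kN (compressive)

Full restraint means ε = 0, so the stress is σ = EαΔT = 125×10³ × 17×10⁻⁶ × 47 = 99.88 MPa.
P = AEαΔT = 1350 × 125×10³ × 17×10⁻⁶ × 47 = 134.8 kN (compressive).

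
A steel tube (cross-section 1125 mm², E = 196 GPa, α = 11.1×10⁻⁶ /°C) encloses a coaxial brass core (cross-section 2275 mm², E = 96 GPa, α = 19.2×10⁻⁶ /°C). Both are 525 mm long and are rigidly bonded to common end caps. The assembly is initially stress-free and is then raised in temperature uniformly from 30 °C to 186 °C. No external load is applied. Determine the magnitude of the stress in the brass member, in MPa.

σ ≈ 60.9 MPa (compressive)

Equilibrium of a rigid end plate with no external load gives equal and opposite internal forces ±P in the two members. Since α_{brass} > α_{steel}, heating drives the brass into compression and the steel into tension.
Compatibility of the two members (thermal + elastic change equal): (α₁ − α₂)ΔT = P·[1/(A₁E₁) + 1/(A₂E₂)].
|α₁ − α₂|·ΔT = 8.1×10⁻⁶ × 156 = 0.001264.
1/(A₁E₁) + 1/(A₂E₂) = 1/(1125×196×10³) + 1/(2275×96×10³) = 9.114×10⁻⁹ N⁻¹.
P = 0.001264 / 9.114×10⁻⁹ = 138600 N = 138.6 kN.
σ_{brass} = P/A₂ = 138600/2275 = 60.94 MPa, compressive.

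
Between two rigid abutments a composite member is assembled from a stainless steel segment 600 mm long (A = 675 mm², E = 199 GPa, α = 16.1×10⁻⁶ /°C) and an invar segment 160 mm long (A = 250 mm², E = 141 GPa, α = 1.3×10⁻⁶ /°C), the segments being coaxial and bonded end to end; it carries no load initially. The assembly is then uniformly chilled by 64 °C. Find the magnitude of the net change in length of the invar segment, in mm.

If the supports were absent, the total length change would be Σ αᵢΔT Lᵢ = 16.1×10⁻⁶×64×600 + 1.3×10⁻⁶×64×160 = 0.6316 mm.
Since the ends are fixed, an axial force P builds up, equal in every segment, with P · Σ Lᵢ/(AᵢEᵢ) = δ_free.
Σ Lᵢ/(AᵢEᵢ) = 600/(675×199×10³) + 160/(250×141×10³) = 9.006×10⁻⁶ mm/N.
Hence P = δ_free / Σ(L/AE) = 0.6316/9.006×10⁻⁶ = 70.13 kN (tensile).
For the invar segment, free thermal change = 1.3×10⁻⁶×64×160 = 0.01331 mm and elastic change from P = 70130×160/(250×141×10³) = 0.3183 mm; these oppose, so the net change is 0.305 mm (segment lengthens).

|ΔL| ≈ 0.305 mm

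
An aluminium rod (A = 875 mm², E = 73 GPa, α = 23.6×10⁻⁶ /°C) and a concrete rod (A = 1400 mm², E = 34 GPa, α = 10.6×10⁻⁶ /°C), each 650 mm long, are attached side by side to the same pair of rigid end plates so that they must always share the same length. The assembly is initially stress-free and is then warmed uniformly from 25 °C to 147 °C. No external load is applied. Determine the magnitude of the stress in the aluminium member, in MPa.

The aluminium has the larger α, so on heating it would change length more than the concrete if both were free. The rigid plates force a common final length, so the aluminium is put into compression and the concrete into tension, with equal and opposite forces P (no external load).
Equating the net (thermal + elastic) strains gives |α₁ − α₂|·ΔT = P·[1/(A₁E₁) + 1/(A₂E₂)].
|α₁ − α₂|·ΔT = 13×10⁻⁶ × 122 = 0.001586.
1/(A₁E₁) + 1/(A₂E₂) = 1/(875×73×10³) + 1/(1400×34×10³) = 3.666×10⁻⁸ N⁻¹.
So P = 0.001586 / 3.666×10⁻⁸ = 43.26 kN.
σ_{aluminium} = P/A₁ = 43260/875 = 49.44 MPa, compressive.

σ ≈ 49.4 MPa (compressive)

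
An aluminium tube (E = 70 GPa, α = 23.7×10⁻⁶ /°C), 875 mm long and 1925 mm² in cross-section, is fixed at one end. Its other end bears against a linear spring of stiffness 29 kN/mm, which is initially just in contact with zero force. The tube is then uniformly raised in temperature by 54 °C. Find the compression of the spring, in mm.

If the spring were absent the tube would lengthen by αΔT L = 23.7×10⁻⁶ × 54 × 875 = 1.12 mm.
Let P be the compressive force at the spring. The tube shortens elastically by PL/(AE) and the spring compresses by P/k; together these equal δ_free.
P [ L/(AE) + 1/k ] = δ_free → P [ 875/(1925×70×10³) + 1/(29×10³) ] = 1.12.
P = 1.12 / 4.098×10⁻⁵ = 27330 N.
Spring compression = P/k = 27330/(29×10³) = 0.9424 mm.

δ ≈ 0.942 mm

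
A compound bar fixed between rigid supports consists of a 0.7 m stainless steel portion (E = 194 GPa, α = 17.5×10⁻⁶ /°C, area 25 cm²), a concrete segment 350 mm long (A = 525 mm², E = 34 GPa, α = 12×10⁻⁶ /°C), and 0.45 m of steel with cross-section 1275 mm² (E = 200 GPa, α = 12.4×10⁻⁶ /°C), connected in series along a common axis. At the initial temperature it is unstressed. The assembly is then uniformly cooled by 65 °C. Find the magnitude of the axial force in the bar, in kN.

P ≈ 62.8 kN (tensile)

With the walls removed the bar would change length by δ_free = Σ αᵢΔT Lᵢ = 17.5×10⁻⁶×65×700 + 12×10⁻⁶×65×350 + 12.4×10⁻⁶×65×450 = 1.432 mm.
The rigid supports impose zero overall length change; the single axial force P common to all segments must satisfy P Σ Lᵢ/(AᵢEᵢ) = δ_free.
The series flexibility is Σ Lᵢ/(AᵢEᵢ) = 700/(2500×194×10³) + 350/(525×34×10³) + 450/(1275×200×10³) = 2.282×10⁻⁵ mm/N.
P = 1.432 / 2.282×10⁻⁵ = 62760 N = 62.76 kN, tensile.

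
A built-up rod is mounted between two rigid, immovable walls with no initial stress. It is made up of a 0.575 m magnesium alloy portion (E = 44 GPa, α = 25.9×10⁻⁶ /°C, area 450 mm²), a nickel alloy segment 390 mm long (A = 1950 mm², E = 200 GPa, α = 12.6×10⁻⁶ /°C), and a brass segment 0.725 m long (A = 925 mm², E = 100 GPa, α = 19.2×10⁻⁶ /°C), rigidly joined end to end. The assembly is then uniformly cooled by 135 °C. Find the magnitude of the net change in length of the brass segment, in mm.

With the walls removed the bar would change length by δ_free = Σ αᵢΔT Lᵢ = 25.9×10⁻⁶×135×575 + 12.6×10⁻⁶×135×390 + 19.2×10⁻⁶×135×725 = 4.553 mm.
The rigid supports impose zero overall length change; the single axial force P common to all segments must satisfy P Σ Lᵢ/(AᵢEᵢ) = δ_free.
Σ Lᵢ/(AᵢEᵢ) = 575/(450×44×10³) + 390/(1950×200×10³) + 725/(925×100×10³) = 3.788×10⁻⁵ mm/N.
Hence P = δ_free / Σ(L/AE) = 4.553/3.788×10⁻⁵ = 120.2 kN (tensile).
For the brass segment, free thermal change = 19.2×10⁻⁶×135×725 = 1.879 mm and elastic change from P = 120200×725/(925×100×10³) = 0.9421 mm; these oppose, so the net change is 0.937 mm (segment shortens).

|ΔL| ≈ 0.937 mm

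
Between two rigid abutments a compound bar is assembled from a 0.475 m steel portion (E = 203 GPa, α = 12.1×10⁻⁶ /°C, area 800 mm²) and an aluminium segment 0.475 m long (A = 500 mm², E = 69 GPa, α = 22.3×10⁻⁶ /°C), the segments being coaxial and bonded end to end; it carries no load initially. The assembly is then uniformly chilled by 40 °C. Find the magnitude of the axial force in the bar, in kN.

If the supports were absent, the total length change would be Σ αᵢΔT Lᵢ = 12.1×10⁻⁶×40×475 + 22.3×10⁻⁶×40×475 = 0.6536 mm.
The walls prevent any net length change, so an axial force P (same in every segment) develops. Compatibility: P · Σ Lᵢ/(AᵢEᵢ) = δ_free.
The series flexibility is Σ Lᵢ/(AᵢEᵢ) = 475/(800×203×10³) + 475/(500×69×10³) = 1.669×10⁻⁵ mm/N.
Hence P = δ_free / Σ(L/AE) = 0.6536/1.669×10⁻⁵ = 39.15 kN (tensile).

P ≈ 39.2 kN (tensile)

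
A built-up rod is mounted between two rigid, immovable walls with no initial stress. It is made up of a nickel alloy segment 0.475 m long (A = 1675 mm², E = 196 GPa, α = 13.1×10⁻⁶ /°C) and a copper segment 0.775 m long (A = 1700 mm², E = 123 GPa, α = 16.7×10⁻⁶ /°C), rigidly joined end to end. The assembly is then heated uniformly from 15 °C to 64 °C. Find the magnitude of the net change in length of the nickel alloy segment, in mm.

With the walls removed the bar would change length by δ_free = Σ αᵢΔT Lᵢ = 13.1×10⁻⁶×49×475 + 16.7×10⁻⁶×49×775 = 0.9391 mm.
The walls prevent any net length change, so an axial force P (same in every segment) develops. Compatibility: P · Σ Lᵢ/(AᵢEᵢ) = δ_free.
Σ Lᵢ/(AᵢEᵢ) = 475/(1675×196×10³) + 775/(1700×123×10³) = 5.153×10⁻⁶ mm/N.
Hence P = δ_free / Σ(L/AE) = 0.9391/5.153×10⁻⁶ = 182.2 kN (compressive).
For the nickel alloy segment, free thermal change = 13.1×10⁻⁶×49×475 = 0.3049 mm and elastic change from P = 182200×475/(1675×196×10³) = 0.2637 mm; these oppose, so the net change is 0.0412 mm (segment lengthens).

|ΔL| ≈ 0.0412 mm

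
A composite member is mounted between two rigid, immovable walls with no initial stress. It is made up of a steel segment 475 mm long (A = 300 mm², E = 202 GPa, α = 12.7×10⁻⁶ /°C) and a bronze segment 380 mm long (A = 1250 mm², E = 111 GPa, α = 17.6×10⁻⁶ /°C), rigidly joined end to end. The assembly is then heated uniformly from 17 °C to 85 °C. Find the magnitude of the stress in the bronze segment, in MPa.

If the supports were absent, the total length change would be Σ αᵢΔT Lᵢ = 12.7×10⁻⁶×68×475 + 17.6×10⁻⁶×68×380 = 0.865 mm.
Since the ends are fixed, an axial force P builds up, equal in every segment, with P · Σ Lᵢ/(AᵢEᵢ) = δ_free.
Σ Lᵢ/(AᵢEᵢ) = 475/(300×202×10³) + 380/(1250×111×10³) = 1.058×10⁻⁵ mm/N.
So P = 0.865 / 1.058×10⁻⁵ = 81.78 kN, compressive.
σ_{bronze} = P / A = 81780 / 1250 = 65.42 MPa.

σ ≈ 65.4 MPa (compressive)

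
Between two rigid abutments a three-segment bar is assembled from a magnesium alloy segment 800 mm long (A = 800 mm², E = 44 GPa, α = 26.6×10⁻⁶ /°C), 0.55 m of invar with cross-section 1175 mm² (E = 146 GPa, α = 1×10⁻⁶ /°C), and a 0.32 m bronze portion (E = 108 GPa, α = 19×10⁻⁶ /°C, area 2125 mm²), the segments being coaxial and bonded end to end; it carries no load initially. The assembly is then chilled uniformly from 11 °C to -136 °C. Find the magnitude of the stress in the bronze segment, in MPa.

σ ≈ 70.7 MPa (tensile)

Free thermal contraction of the whole bar: Σ αᵢΔT Lᵢ = 26.6×10⁻⁶×147×800 + 1×10⁻⁶×147×550 + 19×10⁻⁶×147×320 = 4.103 mm.
Since the ends are fixed, an axial force P builds up, equal in every segment, with P · Σ Lᵢ/(AᵢEᵢ) = δ_free.
Σ Lᵢ/(AᵢEᵢ) = 800/(800×44×10³) + 550/(1175×146×10³) + 320/(2125×108×10³) = 2.733×10⁻⁵ mm/N.
Hence P = δ_free / Σ(L/AE) = 4.103/2.733×10⁻⁵ = 150.1 kN (tensile).
σ_{bronze} = P / A = 150100 / 2125 = 70.65 MPa.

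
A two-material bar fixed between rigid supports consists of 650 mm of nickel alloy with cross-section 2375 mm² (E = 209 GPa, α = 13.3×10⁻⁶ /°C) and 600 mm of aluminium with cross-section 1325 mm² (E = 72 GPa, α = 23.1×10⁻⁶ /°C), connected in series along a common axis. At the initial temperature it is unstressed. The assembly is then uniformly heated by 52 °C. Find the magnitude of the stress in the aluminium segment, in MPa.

σ ≈ 116 MPa (compressive)

Free thermal expansion of the whole bar: Σ αᵢΔT Lᵢ = 13.3×10⁻⁶×52×650 + 23.1×10⁻⁶×52×600 = 1.17 mm.
Since the ends are fixed, an axial force P builds up, equal in every segment, with P · Σ Lᵢ/(AᵢEᵢ) = δ_free.
Σ Lᵢ/(AᵢEᵢ) = 650/(2375×209×10³) + 600/(1325×72×10³) = 7.599×10⁻⁶ mm/N.
So P = 1.17 / 7.599×10⁻⁶ = 154 kN, compressive.
σ_{aluminium} = P / A = 154000 / 1325 = 116.2 MPa.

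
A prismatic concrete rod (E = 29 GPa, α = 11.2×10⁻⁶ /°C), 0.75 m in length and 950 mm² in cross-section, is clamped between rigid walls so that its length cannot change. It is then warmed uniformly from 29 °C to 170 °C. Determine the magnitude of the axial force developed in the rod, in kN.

With zero net strain, σ = E·αΔT = 29 GPa × 11.2×10⁻⁶ × 141 = 45.8 MPa.
Axial force P = σA = 45.8 × 950 = 43510 N = 43.51 kN, compressive.

P ≈ 43.5 kN (compressive)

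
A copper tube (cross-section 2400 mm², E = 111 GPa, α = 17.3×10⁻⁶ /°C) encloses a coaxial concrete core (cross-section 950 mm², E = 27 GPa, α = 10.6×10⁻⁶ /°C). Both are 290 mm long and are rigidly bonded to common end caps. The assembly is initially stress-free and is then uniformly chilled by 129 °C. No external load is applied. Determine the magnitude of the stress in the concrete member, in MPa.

Equilibrium of a rigid end plate with no external load gives equal and opposite internal forces ±P in the two members. Since α_{copper} > α_{concrete}, cooling drives the copper into tension and the concrete into compression.
Compatibility of the two members (thermal + elastic change equal): (α₁ − α₂)ΔT = P·[1/(A₁E₁) + 1/(A₂E₂)].
|α₁ − α₂|·ΔT = 6.7×10⁻⁶ × 129 = 0.0008643.
1/(A₁E₁) + 1/(A₂E₂) = 1/(2400×111×10³) + 1/(950×27×10³) = 4.274×10⁻⁸ N⁻¹.
P = 0.0008643 / 4.274×10⁻⁸ = 20220 N = 20.22 kN.
σ_{concrete} = P/A₂ = 20220/950 = 21.29 MPa, compressive.

σ ≈ 21.3 MPa (compressive)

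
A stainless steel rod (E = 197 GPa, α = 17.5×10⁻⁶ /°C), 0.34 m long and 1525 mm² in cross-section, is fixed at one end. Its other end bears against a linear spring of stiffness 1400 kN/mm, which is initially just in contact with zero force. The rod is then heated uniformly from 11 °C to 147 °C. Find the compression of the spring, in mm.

Free thermal expansion: δ_free = αΔT L = 17.5×10⁻⁶ × 136 × 340 = 0.8092 mm.
With a force P in the spring, the elastic change of the rod is PL/(AE) and that of the spring is P/k; compatibility requires their sum to equal δ_free.
So P = δ_free / [L/(AE) + 1/k] = 0.8092 / [ 340/(1525×197×10³) + 1/(1400×10³) ].
P = 0.8092 / 1.846×10⁻⁶ = 438300 N.
Spring compression = P/k = 438300/(1400×10³) = 0.3131 mm.

δ ≈ 0.313 mm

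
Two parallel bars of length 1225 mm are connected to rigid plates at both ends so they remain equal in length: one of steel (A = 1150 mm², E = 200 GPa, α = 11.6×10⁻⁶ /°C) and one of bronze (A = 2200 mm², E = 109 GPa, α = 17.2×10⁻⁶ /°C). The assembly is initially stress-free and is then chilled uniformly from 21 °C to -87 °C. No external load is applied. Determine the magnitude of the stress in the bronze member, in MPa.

σ ≈ 32.3 MPa (tensile)

Both members must finish at the same length. With the larger α, the bronze tends to over-contract; the plates restrain it, putting the bronze in tension and the steel in compression. With no external load the two internal forces are equal and opposite, magnitude P.
Equating the net (thermal + elastic) strains gives |α₁ − α₂|·ΔT = P·[1/(A₁E₁) + 1/(A₂E₂)].
|α₁ − α₂|·ΔT = 5.6×10⁻⁶ × 108 = 0.0006048.
1/(A₁E₁) + 1/(A₂E₂) = 1/(1150×200×10³) + 1/(2200×109×10³) = 8.518×10⁻⁹ N⁻¹.
So P = 0.0006048 / 8.518×10⁻⁹ = 71 kN.
σ_{bronze} = P/A₂ = 71000/2200 = 32.27 MPa, tensile.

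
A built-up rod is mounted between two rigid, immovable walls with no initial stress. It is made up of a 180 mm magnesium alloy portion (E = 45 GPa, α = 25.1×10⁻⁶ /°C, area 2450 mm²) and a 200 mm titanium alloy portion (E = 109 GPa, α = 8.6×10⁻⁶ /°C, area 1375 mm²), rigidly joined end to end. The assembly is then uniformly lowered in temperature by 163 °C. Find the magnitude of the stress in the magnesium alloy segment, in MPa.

σ ≈ 140 MPa (tensile)

With the walls removed the bar would change length by δ_free = Σ αᵢΔT Lᵢ = 25.1×10⁻⁶×163×180 + 8.6×10⁻⁶×163×200 = 1.017 mm.
Since the ends are fixed, an axial force P builds up, equal in every segment, with P · Σ Lᵢ/(AᵢEᵢ) = δ_free.
The series flexibility is Σ Lᵢ/(AᵢEᵢ) = 180/(2450×45×10³) + 200/(1375×109×10³) = 2.967×10⁻⁶ mm/N.
So P = 1.017 / 2.967×10⁻⁶ = 342.7 kN, tensile.
σ_{magnesium alloy} = P / A = 342700 / 2450 = 139.9 MPa.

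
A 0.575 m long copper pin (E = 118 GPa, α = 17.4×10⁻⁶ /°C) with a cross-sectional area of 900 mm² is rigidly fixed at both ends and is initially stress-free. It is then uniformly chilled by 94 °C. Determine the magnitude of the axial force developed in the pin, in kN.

Full restraint means ε = 0, so the stress is σ = EαΔT = 118×10³ × 17.4×10⁻⁶ × 94 = 193 MPa.
P = AEαΔT = 900 × 118×10³ × 17.4×10⁻⁶ × 94 = 173.7 kN (tensile).

P ≈ 174 kN (tensile)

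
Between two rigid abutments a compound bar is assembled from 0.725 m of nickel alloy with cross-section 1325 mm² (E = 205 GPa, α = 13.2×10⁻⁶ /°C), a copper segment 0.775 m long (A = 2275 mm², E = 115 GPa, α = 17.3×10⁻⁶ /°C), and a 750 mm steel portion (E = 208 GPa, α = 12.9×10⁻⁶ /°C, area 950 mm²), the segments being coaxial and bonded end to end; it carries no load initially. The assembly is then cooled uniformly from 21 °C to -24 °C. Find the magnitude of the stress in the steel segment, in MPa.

Free thermal contraction of the whole bar: Σ αᵢΔT Lᵢ = 13.2×10⁻⁶×45×725 + 17.3×10⁻⁶×45×775 + 12.9×10⁻⁶×45×750 = 1.469 mm.
The walls prevent any net length change, so an axial force P (same in every segment) develops. Compatibility: P · Σ Lᵢ/(AᵢEᵢ) = δ_free.
Σ Lᵢ/(AᵢEᵢ) = 725/(1325×205×10³) + 775/(2275×115×10³) + 750/(950×208×10³) = 9.427×10⁻⁶ mm/N.
So P = 1.469 / 9.427×10⁻⁶ = 155.9 kN, tensile.
σ_{steel} = P / A = 155900 / 950 = 164.1 MPa.

σ ≈ 164 MPa (tensile)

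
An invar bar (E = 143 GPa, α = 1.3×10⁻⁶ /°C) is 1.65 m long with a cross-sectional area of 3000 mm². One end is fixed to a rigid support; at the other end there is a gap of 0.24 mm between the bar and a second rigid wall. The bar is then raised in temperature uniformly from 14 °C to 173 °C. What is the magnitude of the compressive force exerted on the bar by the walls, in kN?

P ≈ 26.3 kN

If the wall were absent the bar would grow by αΔT L = 1.3×10⁻⁶ × 159 × 1650 = 0.3411 mm.
After closing the 0.24 mm clearance, 0.3411 − 0.24 = 0.1011 mm of expansion remains to be suppressed by the wall.
So σ = E(δ_free − g)/L = 143×10³ × 0.1011/1650 = 8.758 MPa.
P = σA = 8.758 × 3000 = 26.27 kN.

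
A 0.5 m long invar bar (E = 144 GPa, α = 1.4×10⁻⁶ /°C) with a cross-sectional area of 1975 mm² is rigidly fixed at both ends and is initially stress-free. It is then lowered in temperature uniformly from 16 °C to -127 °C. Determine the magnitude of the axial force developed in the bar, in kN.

P ≈ 56.9 kN (tensile)

The ends cannot move, so σ = EαΔT = 144×10³ × 1.4×10⁻⁶ × 143 = 28.83 MPa.
Then P = σA = 28.83 × 1975 mm² = 56.94 kN, tensile.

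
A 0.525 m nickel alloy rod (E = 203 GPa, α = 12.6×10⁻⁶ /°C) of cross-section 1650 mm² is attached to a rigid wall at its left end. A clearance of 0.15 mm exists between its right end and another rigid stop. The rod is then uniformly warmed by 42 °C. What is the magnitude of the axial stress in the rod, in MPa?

If the wall were absent the rod would grow by αΔT L = 12.6×10⁻⁶ × 42 × 525 = 0.2778 mm.
The gap closes (δ_free > 0.15 mm) and the wall then resists a further 0.2778 − 0.15 = 0.1278 mm of expansion.
So σ = E(δ_free − g)/L = 203×10³ × 0.1278/525 = 49.43 MPa.

σ ≈ 49.4 MPa (compressive)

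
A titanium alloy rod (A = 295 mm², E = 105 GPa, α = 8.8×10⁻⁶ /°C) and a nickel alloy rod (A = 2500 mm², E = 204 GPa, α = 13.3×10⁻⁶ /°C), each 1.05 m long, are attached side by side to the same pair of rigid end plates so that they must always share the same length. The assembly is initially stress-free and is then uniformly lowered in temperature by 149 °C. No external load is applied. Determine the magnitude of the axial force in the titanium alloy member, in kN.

Both members must finish at the same length. With the larger α, the nickel alloy tends to over-contract; the plates restrain it, putting the nickel alloy in tension and the titanium alloy in compression. With no external load the two internal forces are equal and opposite, magnitude P.
Compatibility of the two members (thermal + elastic change equal): (α₁ − α₂)ΔT = P·[1/(A₁E₁) + 1/(A₂E₂)].
|α₁ − α₂|·ΔT = 4.5×10⁻⁶ × 149 = 0.0006705.
1/(A₁E₁) + 1/(A₂E₂) = 1/(295×105×10³) + 1/(2500×204×10³) = 3.424×10⁻⁸ N⁻¹.
P = 0.0006705 / 3.424×10⁻⁸ = 19580 N = 19.58 kN.

P ≈ 19.6 kN (compressive in the titanium alloy)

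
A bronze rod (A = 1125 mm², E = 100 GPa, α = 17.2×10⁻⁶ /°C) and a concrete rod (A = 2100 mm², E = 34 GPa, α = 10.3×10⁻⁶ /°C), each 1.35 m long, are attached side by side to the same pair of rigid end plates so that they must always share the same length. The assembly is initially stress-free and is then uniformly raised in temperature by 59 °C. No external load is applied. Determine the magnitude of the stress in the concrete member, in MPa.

σ ≈ 8.47 MPa (tensile)

Both members must finish at the same length. With the larger α, the bronze tends to over-expand; the plates restrain it, putting the bronze in compression and the concrete in tension. With no external load the two internal forces are equal and opposite, magnitude P.
Equating the net (thermal + elastic) strains gives |α₁ − α₂|·ΔT = P·[1/(A₁E₁) + 1/(A₂E₂)].
|α₁ − α₂|·ΔT = 6.9×10⁻⁶ × 59 = 0.0004071.
1/(A₁E₁) + 1/(A₂E₂) = 1/(1125×100×10³) + 1/(2100×34×10³) = 2.289×10⁻⁸ N⁻¹.
P = 0.0004071 / 2.289×10⁻⁸ = 17780 N = 17.78 kN.
σ_{concrete} = P/A₂ = 17780/2100 = 8.467 MPa, tensile.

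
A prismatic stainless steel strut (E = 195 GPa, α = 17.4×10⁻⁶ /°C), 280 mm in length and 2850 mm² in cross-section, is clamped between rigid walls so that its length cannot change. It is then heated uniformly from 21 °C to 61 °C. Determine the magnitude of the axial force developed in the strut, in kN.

Full restraint means ε = 0, so the stress is σ = EαΔT = 195×10³ × 17.4×10⁻⁶ × 40 = 135.7 MPa.
P = AEαΔT = 2850 × 195×10³ × 17.4×10⁻⁶ × 40 = 386.8 kN (compressive).

P ≈ 387 kN (compressive)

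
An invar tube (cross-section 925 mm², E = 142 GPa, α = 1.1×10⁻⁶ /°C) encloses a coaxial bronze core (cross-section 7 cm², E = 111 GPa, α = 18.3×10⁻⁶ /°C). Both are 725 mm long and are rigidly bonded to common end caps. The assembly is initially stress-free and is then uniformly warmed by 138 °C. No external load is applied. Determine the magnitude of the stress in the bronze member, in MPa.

The bronze has the larger α, so on heating it would change length more than the invar if both were free. The rigid plates force a common final length, so the bronze is put into compression and the invar into tension, with equal and opposite forces P (no external load).
Equating the net (thermal + elastic) strains gives |α₁ − α₂|·ΔT = P·[1/(A₁E₁) + 1/(A₂E₂)].
|α₁ − α₂|·ΔT = 17.2×10⁻⁶ × 138 = 0.002374.
1/(A₁E₁) + 1/(A₂E₂) = 1/(925×142×10³) + 1/(700×111×10³) = 2.048×10⁻⁸ N⁻¹.
So P = 0.002374 / 2.048×10⁻⁸ = 115.9 kN.
σ_{bronze} = P/A₂ = 115900/700 = 165.5 MPa, compressive.

σ ≈ 166 MPa (compressive)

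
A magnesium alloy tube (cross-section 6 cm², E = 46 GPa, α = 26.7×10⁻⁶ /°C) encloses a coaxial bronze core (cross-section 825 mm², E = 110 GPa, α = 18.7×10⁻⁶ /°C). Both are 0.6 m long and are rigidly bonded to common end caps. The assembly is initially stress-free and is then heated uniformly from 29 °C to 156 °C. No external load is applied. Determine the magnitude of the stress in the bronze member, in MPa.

The magnesium alloy has the larger α, so on heating it would change length more than the bronze if both were free. The rigid plates force a common final length, so the magnesium alloy is put into compression and the bronze into tension, with equal and opposite forces P (no external load).
Setting the final lengths equal and cancelling L: (α₁ − α₂)ΔT = P/(A₁E₁) + P/(A₂E₂).
|α₁ − α₂|·ΔT = 8×10⁻⁶ × 127 = 0.001016.
1/(A₁E₁) + 1/(A₂E₂) = 1/(600×46×10³) + 1/(825×110×10³) = 4.725×10⁻⁸ N⁻¹.
So P = 0.001016 / 4.725×10⁻⁸ = 21.5 kN.
σ_{bronze} = P/A₂ = 21500/825 = 26.06 MPa, tensile.

σ ≈ 26.1 MPa (tensile)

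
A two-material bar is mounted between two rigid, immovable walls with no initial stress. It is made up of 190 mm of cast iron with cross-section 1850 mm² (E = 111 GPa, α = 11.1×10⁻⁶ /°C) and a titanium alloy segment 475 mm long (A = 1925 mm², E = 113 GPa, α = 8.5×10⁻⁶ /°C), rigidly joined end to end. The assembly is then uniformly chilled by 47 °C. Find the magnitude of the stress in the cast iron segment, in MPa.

Free thermal contraction of the whole bar: Σ αᵢΔT Lᵢ = 11.1×10⁻⁶×47×190 + 8.5×10⁻⁶×47×475 = 0.2889 mm.
The rigid supports impose zero overall length change; the single axial force P common to all segments must satisfy P Σ Lᵢ/(AᵢEᵢ) = δ_free.
The series flexibility is Σ Lᵢ/(AᵢEᵢ) = 190/(1850×111×10³) + 475/(1925×113×10³) = 3.109×10⁻⁶ mm/N.
P = 0.2889 / 3.109×10⁻⁶ = 92920 N = 92.92 kN, tensile.
σ_{cast iron} = P / A = 92920 / 1850 = 50.23 MPa.

σ ≈ 50.2 MPa (tensile)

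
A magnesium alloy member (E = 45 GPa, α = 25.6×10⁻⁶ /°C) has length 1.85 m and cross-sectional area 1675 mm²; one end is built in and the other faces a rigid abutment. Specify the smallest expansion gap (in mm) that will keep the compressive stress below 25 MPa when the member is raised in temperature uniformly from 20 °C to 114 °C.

g ≈ 3.42 mm

With no wall the member would lengthen by αΔT L = 25.6×10⁻⁶ × 94 × 1850 = 4.452 mm.
A stress of 25 MPa corresponds to the wall pushing the member back by σL/E = 25×1850/(45×10³) = 1.028 mm.
The gap must absorb the remainder: g_min = 4.452 − 1.028 = 3.424 mm.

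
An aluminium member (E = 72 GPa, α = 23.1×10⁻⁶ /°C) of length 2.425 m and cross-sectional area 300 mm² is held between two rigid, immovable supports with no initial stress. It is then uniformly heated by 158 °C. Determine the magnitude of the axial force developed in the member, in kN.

The ends cannot move, so σ = EαΔT = 72×10³ × 23.1×10⁻⁶ × 158 = 262.8 MPa.
Then P = σA = 262.8 × 300 mm² = 78.84 kN, compressive.

P ≈ 78.8 kN (compressive)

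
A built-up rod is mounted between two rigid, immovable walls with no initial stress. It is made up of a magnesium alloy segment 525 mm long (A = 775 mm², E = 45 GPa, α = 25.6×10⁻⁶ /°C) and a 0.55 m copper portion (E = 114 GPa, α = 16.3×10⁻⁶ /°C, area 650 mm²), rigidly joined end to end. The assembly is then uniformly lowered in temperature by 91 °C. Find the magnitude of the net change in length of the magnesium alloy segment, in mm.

|ΔL| ≈ 0.143 mm

With the walls removed the bar would change length by δ_free = Σ αᵢΔT Lᵢ = 25.6×10⁻⁶×91×525 + 16.3×10⁻⁶×91×550 = 2.039 mm.
Since the ends are fixed, an axial force P builds up, equal in every segment, with P · Σ Lᵢ/(AᵢEᵢ) = δ_free.
The series flexibility is Σ Lᵢ/(AᵢEᵢ) = 525/(775×45×10³) + 550/(650×114×10³) = 2.248×10⁻⁵ mm/N.
Hence P = δ_free / Σ(L/AE) = 2.039/2.248×10⁻⁵ = 90.71 kN (tensile).
For the magnesium alloy segment, free thermal change = 25.6×10⁻⁶×91×525 = 1.223 mm and elastic change from P = 90710×525/(775×45×10³) = 1.366 mm; these oppose, so the net change is 0.143 mm (segment lengthens).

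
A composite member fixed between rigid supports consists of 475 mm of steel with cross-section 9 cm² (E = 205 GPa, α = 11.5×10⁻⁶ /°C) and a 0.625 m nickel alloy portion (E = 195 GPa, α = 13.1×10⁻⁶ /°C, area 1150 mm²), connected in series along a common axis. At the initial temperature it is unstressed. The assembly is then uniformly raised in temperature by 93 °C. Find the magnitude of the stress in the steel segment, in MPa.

Free thermal expansion of the whole bar: Σ αᵢΔT Lᵢ = 11.5×10⁻⁶×93×475 + 13.1×10⁻⁶×93×625 = 1.269 mm.
The walls prevent any net length change, so an axial force P (same in every segment) develops. Compatibility: P · Σ Lᵢ/(AᵢEᵢ) = δ_free.
The series flexibility is Σ Lᵢ/(AᵢEᵢ) = 475/(900×205×10³) + 625/(1150×195×10³) = 5.362×10⁻⁶ mm/N.
P = 1.269 / 5.362×10⁻⁶ = 236800 N = 236.8 kN, compressive.
σ_{steel} = P / A = 236800 / 900 = 263.1 MPa.

σ ≈ 263 MPa (compressive)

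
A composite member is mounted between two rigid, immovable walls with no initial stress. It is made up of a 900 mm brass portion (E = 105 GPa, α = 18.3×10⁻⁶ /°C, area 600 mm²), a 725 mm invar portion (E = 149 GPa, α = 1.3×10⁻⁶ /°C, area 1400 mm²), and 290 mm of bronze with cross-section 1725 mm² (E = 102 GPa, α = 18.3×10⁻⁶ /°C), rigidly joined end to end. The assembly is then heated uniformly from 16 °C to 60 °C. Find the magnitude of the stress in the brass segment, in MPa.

If the supports were absent, the total length change would be Σ αᵢΔT Lᵢ = 18.3×10⁻⁶×44×900 + 1.3×10⁻⁶×44×725 + 18.3×10⁻⁶×44×290 = 0.9997 mm.
The rigid supports impose zero overall length change; the single axial force P common to all segments must satisfy P Σ Lᵢ/(AᵢEᵢ) = δ_free.
Σ Lᵢ/(AᵢEᵢ) = 900/(600×105×10³) + 725/(1400×149×10³) + 290/(1725×102×10³) = 1.941×10⁻⁵ mm/N.
Hence P = δ_free / Σ(L/AE) = 0.9997/1.941×10⁻⁵ = 51.5 kN (compressive).
σ_{brass} = P / A = 51500 / 600 = 85.84 MPa.

σ ≈ 85.8 MPa (compressive)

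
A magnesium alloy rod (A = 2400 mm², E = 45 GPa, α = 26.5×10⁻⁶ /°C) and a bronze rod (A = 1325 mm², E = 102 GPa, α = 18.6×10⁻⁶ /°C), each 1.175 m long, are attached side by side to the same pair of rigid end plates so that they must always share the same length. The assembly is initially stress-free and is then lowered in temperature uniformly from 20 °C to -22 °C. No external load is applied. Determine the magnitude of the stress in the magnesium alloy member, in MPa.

σ ≈ 8.3 MPa (tensile)

Equilibrium of a rigid end plate with no external load gives equal and opposite internal forces ±P in the two members. Since α_{magnesium alloy} > α_{bronze}, cooling drives the magnesium alloy into tension and the bronze into compression.
Setting the final lengths equal and cancelling L: (α₁ − α₂)ΔT = P/(A₁E₁) + P/(A₂E₂).
|α₁ − α₂|·ΔT = 7.9×10⁻⁶ × 42 = 0.0003318.
1/(A₁E₁) + 1/(A₂E₂) = 1/(2400×45×10³) + 1/(1325×102×10³) = 1.666×10⁻⁸ N⁻¹.
So P = 0.0003318 / 1.666×10⁻⁸ = 19.92 kN.
σ_{magnesium alloy} = P/A₁ = 19920/2400 = 8.299 MPa, tensile.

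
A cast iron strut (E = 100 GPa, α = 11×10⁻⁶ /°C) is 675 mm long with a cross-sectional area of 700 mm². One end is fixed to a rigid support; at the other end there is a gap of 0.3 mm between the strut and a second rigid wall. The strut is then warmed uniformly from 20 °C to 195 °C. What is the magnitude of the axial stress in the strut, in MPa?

Free thermal elongation = αΔT L = 11×10⁻⁶ × 175 × 675 = 1.299 mm.
The gap closes (δ_free > 0.3 mm) and the wall then resists a further 1.299 − 0.3 = 0.9994 mm of expansion.
Compatibility: PL/(AE) = 0.9994 mm, so σ = P/A = E × (0.9994/675) = 148.1 MPa.

σ ≈ 148 MPa (compressive)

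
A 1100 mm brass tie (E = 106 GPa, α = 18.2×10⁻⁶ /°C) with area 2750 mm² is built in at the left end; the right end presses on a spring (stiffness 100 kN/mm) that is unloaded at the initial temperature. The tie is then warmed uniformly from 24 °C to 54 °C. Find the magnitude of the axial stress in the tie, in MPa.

If the spring were absent the tie would lengthen by αΔT L = 18.2×10⁻⁶ × 30 × 1100 = 0.6006 mm.
With a force P in the spring, the elastic change of the tie is PL/(AE) and that of the spring is P/k; compatibility requires their sum to equal δ_free.
So P = δ_free / [L/(AE) + 1/k] = 0.6006 / [ 1100/(2750×106×10³) + 1/(100×10³) ].
P = 0.6006 / 1.377×10⁻⁵ = 43610 N.
σ = P/A = 43610/2750 = 15.86 MPa.

σ ≈ 15.9 MPa (compressive)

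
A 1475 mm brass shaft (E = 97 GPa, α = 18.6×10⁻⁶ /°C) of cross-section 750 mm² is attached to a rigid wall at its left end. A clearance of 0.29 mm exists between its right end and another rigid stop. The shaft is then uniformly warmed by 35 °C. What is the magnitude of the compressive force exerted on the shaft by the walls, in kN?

Unrestrained expansion: δ_free = αΔT L = 18.6×10⁻⁶ × 35 × 1475 = 0.9602 mm.
This exceeds the 0.29 mm gap, so the wall pushes back. The portion of expansion that must be recovered elastically is δ_free − gap = 0.9602 − 0.29 = 0.6702 mm.
Compatibility: PL/(AE) = 0.6702 mm, so σ = P/A = E × (0.6702/1475) = 44.08 MPa.
P = σA = 44.08 × 750 = 33.06 kN.

P ≈ 33.1 kN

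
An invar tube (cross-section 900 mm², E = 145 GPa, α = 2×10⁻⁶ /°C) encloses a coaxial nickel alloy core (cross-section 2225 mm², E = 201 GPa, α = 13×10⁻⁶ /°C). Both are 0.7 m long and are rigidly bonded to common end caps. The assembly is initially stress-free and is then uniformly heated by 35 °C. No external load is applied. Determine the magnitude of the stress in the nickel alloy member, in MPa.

σ ≈ 17.5 MPa (compressive)

Both members must finish at the same length. With the larger α, the nickel alloy tends to over-expand; the plates restrain it, putting the nickel alloy in compression and the invar in tension. With no external load the two internal forces are equal and opposite, magnitude P.
Equating the net (thermal + elastic) strains gives |α₁ − α₂|·ΔT = P·[1/(A₁E₁) + 1/(A₂E₂)].
|α₁ − α₂|·ΔT = 11×10⁻⁶ × 35 = 0.000385.
1/(A₁E₁) + 1/(A₂E₂) = 1/(900×145×10³) + 1/(2225×201×10³) = 9.899×10⁻⁹ N⁻¹.
So P = 0.000385 / 9.899×10⁻⁹ = 38.89 kN.
σ_{nickel alloy} = P/A₂ = 38890/2225 = 17.48 MPa, compressive.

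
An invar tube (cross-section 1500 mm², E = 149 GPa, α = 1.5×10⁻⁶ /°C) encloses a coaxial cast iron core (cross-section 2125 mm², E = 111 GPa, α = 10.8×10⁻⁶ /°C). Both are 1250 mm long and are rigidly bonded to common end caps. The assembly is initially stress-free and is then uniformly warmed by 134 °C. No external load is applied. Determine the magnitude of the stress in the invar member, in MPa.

The cast iron has the larger α, so on heating it would change length more than the invar if both were free. The rigid plates force a common final length, so the cast iron is put into compression and the invar into tension, with equal and opposite forces P (no external load).
Setting the final lengths equal and cancelling L: (α₁ − α₂)ΔT = P/(A₁E₁) + P/(A₂E₂).
|α₁ − α₂|·ΔT = 9.3×10⁻⁶ × 134 = 0.001246.
1/(A₁E₁) + 1/(A₂E₂) = 1/(1500×149×10³) + 1/(2125×111×10³) = 8.714×10⁻⁹ N⁻¹.
So P = 0.001246 / 8.714×10⁻⁹ = 143 kN.
σ_{invar} = P/A₁ = 143000/1500 = 95.34 MPa, tensile.

σ ≈ 95.3 MPa (tensile)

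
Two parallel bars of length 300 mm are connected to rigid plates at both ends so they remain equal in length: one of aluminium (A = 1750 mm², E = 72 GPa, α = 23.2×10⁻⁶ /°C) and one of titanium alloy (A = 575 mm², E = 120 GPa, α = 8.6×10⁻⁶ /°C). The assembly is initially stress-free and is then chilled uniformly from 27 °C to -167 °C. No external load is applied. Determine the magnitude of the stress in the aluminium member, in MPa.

σ ≈ 72.2 MPa (tensile)

The aluminium has the larger α, so on cooling it would change length more than the titanium alloy if both were free. The rigid plates force a common final length, so the aluminium is put into tension and the titanium alloy into compression, with equal and opposite forces P (no external load).
Equating the net (thermal + elastic) strains gives |α₁ − α₂|·ΔT = P·[1/(A₁E₁) + 1/(A₂E₂)].
|α₁ − α₂|·ΔT = 14.6×10⁻⁶ × 194 = 0.002832.
1/(A₁E₁) + 1/(A₂E₂) = 1/(1750×72×10³) + 1/(575×120×10³) = 2.243×10⁻⁸ N⁻¹.
P = 0.002832 / 2.243×10⁻⁸ = 126300 N = 126.3 kN.
σ_{aluminium} = P/A₁ = 126300/1750 = 72.16 MPa, tensile.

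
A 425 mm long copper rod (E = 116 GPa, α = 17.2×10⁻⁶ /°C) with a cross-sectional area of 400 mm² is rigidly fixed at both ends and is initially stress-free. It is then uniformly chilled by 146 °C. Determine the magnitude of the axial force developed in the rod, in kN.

P ≈ 117 kN (tensile)

With zero net strain, σ = E·αΔT = 116 GPa × 17.2×10⁻⁶ × 146 = 291.3 MPa.
P = AEαΔT = 400 × 116×10³ × 17.2×10⁻⁶ × 146 = 116.5 kN (tensile).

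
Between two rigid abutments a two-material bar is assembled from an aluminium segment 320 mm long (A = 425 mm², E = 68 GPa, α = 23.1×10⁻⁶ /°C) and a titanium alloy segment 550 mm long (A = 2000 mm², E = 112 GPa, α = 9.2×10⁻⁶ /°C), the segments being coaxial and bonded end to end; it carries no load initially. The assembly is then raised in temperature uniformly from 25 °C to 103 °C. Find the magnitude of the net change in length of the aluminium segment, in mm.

With the walls removed the bar would change length by δ_free = Σ αᵢΔT Lᵢ = 23.1×10⁻⁶×78×320 + 9.2×10⁻⁶×78×550 = 0.9713 mm.
The walls prevent any net length change, so an axial force P (same in every segment) develops. Compatibility: P · Σ Lᵢ/(AᵢEᵢ) = δ_free.
Σ Lᵢ/(AᵢEᵢ) = 320/(425×68×10³) + 550/(2000×112×10³) = 1.353×10⁻⁵ mm/N.
So P = 0.9713 / 1.353×10⁻⁵ = 71.8 kN, compressive.
For the aluminium segment, free thermal change = 23.1×10⁻⁶×78×320 = 0.5766 mm and elastic change from P = 71800×320/(425×68×10³) = 0.795 mm; these oppose, so the net change is 0.218 mm (segment shortens).

|ΔL| ≈ 0.218 mm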